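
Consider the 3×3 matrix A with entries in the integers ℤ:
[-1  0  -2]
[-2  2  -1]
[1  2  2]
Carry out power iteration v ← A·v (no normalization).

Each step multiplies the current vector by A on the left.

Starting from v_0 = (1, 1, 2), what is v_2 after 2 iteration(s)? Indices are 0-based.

v_0 = (1, 1, 2).
v_1 = A·v_0 = (-5, -2, 7).
v_2 = A·v_1 = (-9, -1, 5).

v_2 = (-9, -1, 5)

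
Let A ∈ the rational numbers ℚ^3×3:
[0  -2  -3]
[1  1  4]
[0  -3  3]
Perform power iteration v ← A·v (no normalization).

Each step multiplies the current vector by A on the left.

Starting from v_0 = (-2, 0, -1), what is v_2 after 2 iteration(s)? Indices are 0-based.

v_0 = (-2, 0, -1).
v_1 = A·v_0 = (3, -6, -3).
v_2 = A·v_1 = (21, -15, 9).

v_2 = (21, -15, 9)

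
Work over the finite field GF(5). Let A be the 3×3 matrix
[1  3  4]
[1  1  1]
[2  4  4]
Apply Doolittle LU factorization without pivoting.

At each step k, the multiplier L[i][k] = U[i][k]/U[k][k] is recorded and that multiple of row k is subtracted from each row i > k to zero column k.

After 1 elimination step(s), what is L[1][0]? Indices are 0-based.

Step 1: pivot at (0,0) is 1.
  row1 ← row1 − (1)·row0  ⇒  L[1][0]=1, U row1=(0, 3, 2)
  row2 ← row2 − (2)·row0  ⇒  L[2][0]=2, U row2=(0, 3, 1)

L[1][0] = 1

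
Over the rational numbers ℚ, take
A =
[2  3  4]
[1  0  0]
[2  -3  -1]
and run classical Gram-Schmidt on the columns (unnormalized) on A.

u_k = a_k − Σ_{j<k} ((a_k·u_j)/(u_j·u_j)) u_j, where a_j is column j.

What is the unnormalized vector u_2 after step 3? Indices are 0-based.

u_2 = (1/6, -2/3, 1/6)

Step 1: u_0 = a_0 = (2, 1, 2).
Step 2: u_1 = a_1 − (0)·u_0 = (3, 0, -3).
Step 3: u_2 = a_2 − (2/3)·u_0 − (5/6)·u_1 = (1/6, -2/3, 1/6).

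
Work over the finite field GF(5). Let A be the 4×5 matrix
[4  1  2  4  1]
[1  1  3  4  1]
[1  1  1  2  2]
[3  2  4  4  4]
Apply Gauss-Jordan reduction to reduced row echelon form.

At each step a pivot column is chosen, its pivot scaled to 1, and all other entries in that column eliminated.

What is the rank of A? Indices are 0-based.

rank = 4

pivot(0,0)=4: scale R0 → (1, 4, 3, 1, 4)
  clear (1,0): R1 −= (1)R0 → (0, 2, 0, 3, 2)
  clear (2,0): R2 −= (1)R0 → (0, 2, 3, 1, 3)
  clear (3,0): R3 −= (3)R0 → (0, 0, 0, 1, 2)
pivot(1,1)=2: scale R1 → (0, 1, 0, 4, 1)
  clear (0,1): R0 −= (4)R1 → (1, 0, 3, 0, 0)
  clear (2,1): R2 −= (2)R1 → (0, 0, 3, 3, 1)
pivot(2,2)=3: scale R2 → (0, 0, 1, 1, 2)
  clear (0,2): R0 −= (3)R2 → (1, 0, 0, 2, 4)
pivot(3,3)=1: scale R3 → (0, 0, 0, 1, 2)
  clear (0,3): R0 −= (2)R3 → (1, 0, 0, 0, 0)
  clear (1,3): R1 −= (4)R3 → (0, 1, 0, 0, 3)
  clear (2,3): R2 −= (1)R3 → (0, 0, 1, 0, 0)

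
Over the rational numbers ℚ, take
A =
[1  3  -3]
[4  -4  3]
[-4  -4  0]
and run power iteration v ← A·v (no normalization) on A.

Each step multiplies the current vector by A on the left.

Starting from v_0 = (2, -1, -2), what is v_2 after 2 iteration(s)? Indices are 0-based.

v_2 = (35, -16, -44)

v_0 = (2, -1, -2).
v_1 = A·v_0 = (5, 6, -4).
v_2 = A·v_1 = (35, -16, -44).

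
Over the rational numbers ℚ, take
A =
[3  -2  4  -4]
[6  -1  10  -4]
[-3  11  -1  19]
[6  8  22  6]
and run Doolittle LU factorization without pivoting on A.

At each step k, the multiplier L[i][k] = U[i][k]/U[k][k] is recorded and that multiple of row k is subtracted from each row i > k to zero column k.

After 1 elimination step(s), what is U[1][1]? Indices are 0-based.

[col 0] pivot 3
  R1 -= 2*R0 → (0, 3, 2, 4)  (L[1][0] := 2)
  R2 -= -1*R0 → (0, 9, 3, 15)  (L[2][0] := -1)
  R3 -= 2*R0 → (0, 12, 14, 14)  (L[3][0] := 2)

U[1][1] = 3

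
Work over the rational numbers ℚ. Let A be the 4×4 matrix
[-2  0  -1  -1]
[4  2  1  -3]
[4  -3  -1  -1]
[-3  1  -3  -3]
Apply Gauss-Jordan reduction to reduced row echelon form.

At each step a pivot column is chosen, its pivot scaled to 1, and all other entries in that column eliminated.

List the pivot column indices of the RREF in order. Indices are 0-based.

step 1: normalize row 0 (÷-2) = (1, 0, 1/2, 1/2)
  row 1: subtract 4×row0 = (0, 2, -1, -5)
  row 2: subtract 4×row0 = (0, -3, -3, -3)
  row 3: subtract -3×row0 = (0, 1, -3/2, -3/2)
step 2: normalize row 1 (÷2) = (0, 1, -1/2, -5/2)
  row 2: subtract -3×row1 = (0, 0, -9/2, -21/2)
  row 3: subtract 1×row1 = (0, 0, -1, 1)
step 3: normalize row 2 (÷-9/2) = (0, 0, 1, 7/3)
  row 0: subtract 1/2×row2 = (1, 0, 0, -2/3)
  row 1: subtract -1/2×row2 = (0, 1, 0, -4/3)
  row 3: subtract -1×row2 = (0, 0, 0, 10/3)
step 4: normalize row 3 (÷10/3) = (0, 0, 0, 1)
  row 0: subtract -2/3×row3 = (1, 0, 0, 0)
  row 1: subtract -4/3×row3 = (0, 1, 0, 0)
  row 2: subtract 7/3×row3 = (0, 0, 1, 0)

pivot columns: 0, 1, 2, 3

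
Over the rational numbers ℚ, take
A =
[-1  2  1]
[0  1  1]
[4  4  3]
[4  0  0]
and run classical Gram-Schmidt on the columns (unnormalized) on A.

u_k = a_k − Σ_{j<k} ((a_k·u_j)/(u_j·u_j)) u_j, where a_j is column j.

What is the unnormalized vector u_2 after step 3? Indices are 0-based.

Step 1: u_0 = a_0 = (-1, 0, 4, 4).
Step 2: u_1 = a_1 − (14/33)·u_0 = (80/33, 1, 76/33, -56/33).
Step 3: u_2 = a_2 − (1/3)·u_0 − (341/497)·u_1 = (-164/497, 156/497, 43/497, -12/71).

u_2 = (-164/497, 156/497, 43/497, -12/71)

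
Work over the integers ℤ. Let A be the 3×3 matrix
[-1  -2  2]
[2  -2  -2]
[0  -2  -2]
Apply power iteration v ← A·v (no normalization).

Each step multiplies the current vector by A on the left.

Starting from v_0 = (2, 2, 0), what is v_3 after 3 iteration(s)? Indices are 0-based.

v_0 = (2, 2, 0).
v_1 = A·v_0 = (-6, 0, -4).
v_2 = A·v_1 = (-2, -4, 8).
v_3 = A·v_2 = (26, -12, -8).

v_3 = (26, -12, -8)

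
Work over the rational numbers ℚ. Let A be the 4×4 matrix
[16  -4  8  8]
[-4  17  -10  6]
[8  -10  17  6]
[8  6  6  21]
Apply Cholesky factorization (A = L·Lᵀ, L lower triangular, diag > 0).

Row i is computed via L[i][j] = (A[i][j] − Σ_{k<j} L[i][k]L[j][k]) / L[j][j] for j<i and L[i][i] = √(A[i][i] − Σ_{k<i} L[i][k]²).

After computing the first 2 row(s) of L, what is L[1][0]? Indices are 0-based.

Step 1: L[0][0] = √(16) = 4.
  L[1][0] = (-4) / L[0][0] = -1.
Step 2: L[1][1] = √(16) = 4.

L[1][0] = -1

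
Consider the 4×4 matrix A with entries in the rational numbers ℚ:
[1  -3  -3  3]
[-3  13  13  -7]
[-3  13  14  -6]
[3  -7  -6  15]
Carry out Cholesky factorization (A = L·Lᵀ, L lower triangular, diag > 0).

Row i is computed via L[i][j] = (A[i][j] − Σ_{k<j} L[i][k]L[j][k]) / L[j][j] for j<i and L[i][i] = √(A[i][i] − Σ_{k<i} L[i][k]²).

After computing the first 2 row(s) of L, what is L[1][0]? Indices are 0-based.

L[1][0] = -3

Step 1: L[0][0] = √(1) = 1.
  L[1][0] = (-3) / L[0][0] = -3.
Step 2: L[1][1] = √(4) = 2.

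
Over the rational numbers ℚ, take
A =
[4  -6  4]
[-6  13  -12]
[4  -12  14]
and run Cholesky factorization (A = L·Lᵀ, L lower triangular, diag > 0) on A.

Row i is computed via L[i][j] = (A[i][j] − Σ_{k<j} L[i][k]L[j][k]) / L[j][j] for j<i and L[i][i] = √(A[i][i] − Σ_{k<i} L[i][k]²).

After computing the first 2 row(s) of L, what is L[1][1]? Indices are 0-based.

L[1][1] = 2

Step 1: L[0][0] = √(4) = 2.
  L[1][0] = (-6) / L[0][0] = -3.
Step 2: L[1][1] = √(4) = 2.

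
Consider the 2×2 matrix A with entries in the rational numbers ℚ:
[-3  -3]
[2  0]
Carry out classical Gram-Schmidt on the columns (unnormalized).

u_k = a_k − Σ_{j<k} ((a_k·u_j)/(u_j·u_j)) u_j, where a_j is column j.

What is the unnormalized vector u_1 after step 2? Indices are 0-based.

u_1 = (-12/13, -18/13)

Step 1: u_0 = a_0 = (-3, 2).
Step 2: u_1 = a_1 − (9/13)·u_0 = (-12/13, -18/13).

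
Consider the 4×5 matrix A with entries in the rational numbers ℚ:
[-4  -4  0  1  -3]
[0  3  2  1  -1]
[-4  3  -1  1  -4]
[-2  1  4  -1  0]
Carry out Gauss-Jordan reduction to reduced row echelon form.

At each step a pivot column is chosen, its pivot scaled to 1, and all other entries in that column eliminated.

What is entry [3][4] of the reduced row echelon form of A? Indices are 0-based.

M[3][4] = -101/113

pivot(0,0)=-4: scale R0 → (1, 1, 0, -1/4, 3/4)
  clear (2,0): R2 −= (-4)R0 → (0, 7, -1, 0, -1)
  clear (3,0): R3 −= (-2)R0 → (0, 3, 4, -3/2, 3/2)
pivot(1,1)=3: scale R1 → (0, 1, 2/3, 1/3, -1/3)
  clear (0,1): R0 −= (1)R1 → (1, 0, -2/3, -7/12, 13/12)
  clear (2,1): R2 −= (7)R1 → (0, 0, -17/3, -7/3, 4/3)
  clear (3,1): R3 −= (3)R1 → (0, 0, 2, -5/2, 5/2)
pivot(2,2)=-17/3: scale R2 → (0, 0, 1, 7/17, -4/17)
  clear (0,2): R0 −= (-2/3)R2 → (1, 0, 0, -21/68, 63/68)
  clear (1,2): R1 −= (2/3)R2 → (0, 1, 0, 1/17, -3/17)
  clear (3,2): R3 −= (2)R2 → (0, 0, 0, -113/34, 101/34)
pivot(3,3)=-113/34: scale R3 → (0, 0, 0, 1, -101/113)
  clear (0,3): R0 −= (-21/68)R3 → (1, 0, 0, 0, 147/226)
  clear (1,3): R1 −= (1/17)R3 → (0, 1, 0, 0, -14/113)
  clear (2,3): R2 −= (7/17)R3 → (0, 0, 1, 0, 15/113)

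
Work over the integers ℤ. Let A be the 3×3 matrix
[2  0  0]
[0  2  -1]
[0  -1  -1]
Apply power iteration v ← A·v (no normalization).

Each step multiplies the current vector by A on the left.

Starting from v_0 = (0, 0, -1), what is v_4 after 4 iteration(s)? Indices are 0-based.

v_0 = (0, 0, -1).
v_1 = A·v_0 = (0, 1, 1).
v_2 = A·v_1 = (0, 1, -2).
v_3 = A·v_2 = (0, 4, 1).
v_4 = A·v_3 = (0, 7, -5).

v_4 = (0, 7, -5)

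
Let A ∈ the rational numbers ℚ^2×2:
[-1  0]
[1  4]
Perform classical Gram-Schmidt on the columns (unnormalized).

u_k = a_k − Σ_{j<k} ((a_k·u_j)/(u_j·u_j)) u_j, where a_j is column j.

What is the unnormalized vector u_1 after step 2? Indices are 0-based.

u_1 = (2, 2)

Step 1: u_0 = a_0 = (-1, 1).
Step 2: u_1 = a_1 − (2)·u_0 = (2, 2).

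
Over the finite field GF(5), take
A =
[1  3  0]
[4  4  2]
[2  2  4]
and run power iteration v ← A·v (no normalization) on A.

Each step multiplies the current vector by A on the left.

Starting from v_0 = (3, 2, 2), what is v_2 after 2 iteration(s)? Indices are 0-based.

v_2 = (1, 3, 3)

v_0 = (3, 2, 2).
v_1 = A·v_0 = (4, 4, 3).
v_2 = A·v_1 = (1, 3, 3).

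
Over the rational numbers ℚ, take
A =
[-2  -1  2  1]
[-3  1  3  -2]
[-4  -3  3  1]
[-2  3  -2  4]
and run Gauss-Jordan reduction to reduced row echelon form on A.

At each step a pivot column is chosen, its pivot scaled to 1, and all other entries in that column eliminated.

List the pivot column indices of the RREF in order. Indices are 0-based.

pivot(0,0)=-2: scale R0 → (1, 1/2, -1, -1/2)
  clear (1,0): R1 −= (-3)R0 → (0, 5/2, 0, -7/2)
  clear (2,0): R2 −= (-4)R0 → (0, -1, -1, -1)
  clear (3,0): R3 −= (-2)R0 → (0, 4, -4, 3)
pivot(1,1)=5/2: scale R1 → (0, 1, 0, -7/5)
  clear (0,1): R0 −= (1/2)R1 → (1, 0, -1, 1/5)
  clear (2,1): R2 −= (-1)R1 → (0, 0, -1, -12/5)
  clear (3,1): R3 −= (4)R1 → (0, 0, -4, 43/5)
pivot(2,2)=-1: scale R2 → (0, 0, 1, 12/5)
  clear (0,2): R0 −= (-1)R2 → (1, 0, 0, 13/5)
  clear (3,2): R3 −= (-4)R2 → (0, 0, 0, 91/5)
pivot(3,3)=91/5: scale R3 → (0, 0, 0, 1)
  clear (0,3): R0 −= (13/5)R3 → (1, 0, 0, 0)
  clear (1,3): R1 −= (-7/5)R3 → (0, 1, 0, 0)
  clear (2,3): R2 −= (12/5)R3 → (0, 0, 1, 0)

pivot columns: 0, 1, 2, 3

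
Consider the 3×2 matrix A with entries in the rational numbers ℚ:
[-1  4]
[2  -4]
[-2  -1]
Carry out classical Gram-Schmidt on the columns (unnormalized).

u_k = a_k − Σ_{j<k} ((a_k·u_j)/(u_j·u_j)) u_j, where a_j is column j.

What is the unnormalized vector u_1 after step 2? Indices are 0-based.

Step 1: u_0 = a_0 = (-1, 2, -2).
Step 2: u_1 = a_1 − (-10/9)·u_0 = (26/9, -16/9, -29/9).

u_1 = (26/9, -16/9, -29/9)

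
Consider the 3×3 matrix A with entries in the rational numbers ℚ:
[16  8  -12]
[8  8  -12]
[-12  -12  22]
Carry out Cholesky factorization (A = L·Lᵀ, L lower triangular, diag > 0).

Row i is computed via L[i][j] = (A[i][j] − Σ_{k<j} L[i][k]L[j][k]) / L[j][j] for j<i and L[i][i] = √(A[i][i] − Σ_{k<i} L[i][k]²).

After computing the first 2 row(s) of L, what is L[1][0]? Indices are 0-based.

L[1][0] = 2

Step 1: L[0][0] = √(16) = 4.
  L[1][0] = (8) / L[0][0] = 2.
Step 2: L[1][1] = √(4) = 2.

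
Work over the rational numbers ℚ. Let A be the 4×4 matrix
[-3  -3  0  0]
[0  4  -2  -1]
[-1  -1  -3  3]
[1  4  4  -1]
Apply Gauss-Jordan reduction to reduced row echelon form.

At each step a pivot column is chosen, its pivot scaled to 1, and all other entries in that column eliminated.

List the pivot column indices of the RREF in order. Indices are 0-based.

step 1: normalize row 0 (÷-3) = (1, 1, 0, 0)
  row 2: subtract -1×row0 = (0, 0, -3, 3)
  row 3: subtract 1×row0 = (0, 3, 4, -1)
step 2: normalize row 1 (÷4) = (0, 1, -1/2, -1/4)
  row 0: subtract 1×row1 = (1, 0, 1/2, 1/4)
  row 3: subtract 3×row1 = (0, 0, 11/2, -1/4)
step 3: normalize row 2 (÷-3) = (0, 0, 1, -1)
  row 0: subtract 1/2×row2 = (1, 0, 0, 3/4)
  row 1: subtract -1/2×row2 = (0, 1, 0, -3/4)
  row 3: subtract 11/2×row2 = (0, 0, 0, 21/4)
step 4: normalize row 3 (÷21/4) = (0, 0, 0, 1)
  row 0: subtract 3/4×row3 = (1, 0, 0, 0)
  row 1: subtract -3/4×row3 = (0, 1, 0, 0)
  row 2: subtract -1×row3 = (0, 0, 1, 0)

pivot columns: 0, 1, 2, 3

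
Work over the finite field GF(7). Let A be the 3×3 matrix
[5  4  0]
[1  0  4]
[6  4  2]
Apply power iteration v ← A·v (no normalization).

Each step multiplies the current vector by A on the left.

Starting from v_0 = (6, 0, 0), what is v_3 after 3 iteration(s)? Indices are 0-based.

v_0 = (6, 0, 0).
v_1 = A·v_0 = (2, 6, 1).
v_2 = A·v_1 = (6, 6, 3).
v_3 = A·v_2 = (5, 4, 3).

v_3 = (5, 4, 3)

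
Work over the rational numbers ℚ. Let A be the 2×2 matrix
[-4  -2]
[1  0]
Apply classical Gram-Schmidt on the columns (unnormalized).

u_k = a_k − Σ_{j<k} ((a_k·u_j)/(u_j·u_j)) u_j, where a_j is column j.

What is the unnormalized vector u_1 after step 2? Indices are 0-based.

u_1 = (-2/17, -8/17)

Step 1: u_0 = a_0 = (-4, 1).
Step 2: u_1 = a_1 − (8/17)·u_0 = (-2/17, -8/17).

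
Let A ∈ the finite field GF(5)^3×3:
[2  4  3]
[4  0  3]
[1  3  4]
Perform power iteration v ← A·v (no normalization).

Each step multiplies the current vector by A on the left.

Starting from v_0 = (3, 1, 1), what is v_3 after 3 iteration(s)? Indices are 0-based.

v_0 = (3, 1, 1).
v_1 = A·v_0 = (3, 0, 0).
v_2 = A·v_1 = (1, 2, 3).
v_3 = A·v_2 = (4, 3, 4).

v_3 = (4, 3, 4)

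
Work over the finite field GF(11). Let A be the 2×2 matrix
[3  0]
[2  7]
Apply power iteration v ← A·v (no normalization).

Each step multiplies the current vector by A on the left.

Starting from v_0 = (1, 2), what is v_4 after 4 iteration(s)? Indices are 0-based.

v_4 = (4, 0)

v_0 = (1, 2).
v_1 = A·v_0 = (3, 5).
v_2 = A·v_1 = (9, 8).
v_3 = A·v_2 = (5, 8).
v_4 = A·v_3 = (4, 0).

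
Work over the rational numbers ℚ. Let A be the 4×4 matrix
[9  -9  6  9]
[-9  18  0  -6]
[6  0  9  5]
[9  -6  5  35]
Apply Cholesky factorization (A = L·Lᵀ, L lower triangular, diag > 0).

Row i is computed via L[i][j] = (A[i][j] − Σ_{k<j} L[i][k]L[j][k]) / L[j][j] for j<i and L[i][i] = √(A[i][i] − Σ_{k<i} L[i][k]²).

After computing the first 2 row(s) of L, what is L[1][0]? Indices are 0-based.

Step 1: L[0][0] = √(9) = 3.
  L[1][0] = (-9) / L[0][0] = -3.
Step 2: L[1][1] = √(9) = 3.

L[1][0] = -3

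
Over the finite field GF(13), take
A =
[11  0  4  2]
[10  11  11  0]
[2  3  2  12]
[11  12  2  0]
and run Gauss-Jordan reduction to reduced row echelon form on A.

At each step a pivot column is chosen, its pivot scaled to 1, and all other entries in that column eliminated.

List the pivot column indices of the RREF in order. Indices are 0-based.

pivot columns: 0, 1, 2, 3

[1] R0 /= 11  ⇒  (1, 0, 11, 12)
     R1 -= 10·R0  ⇒  (0, 11, 5, 10)
     R2 -= 2·R0  ⇒  (0, 3, 6, 1)
     R3 -= 11·R0  ⇒  (0, 12, 11, 11)
[2] R1 /= 11  ⇒  (0, 1, 4, 8)
     R2 -= 3·R1  ⇒  (0, 0, 7, 3)
     R3 -= 12·R1  ⇒  (0, 0, 2, 6)
[3] R2 /= 7  ⇒  (0, 0, 1, 6)
     R0 -= 11·R2  ⇒  (1, 0, 0, 11)
     R1 -= 4·R2  ⇒  (0, 1, 0, 10)
     R3 -= 2·R2  ⇒  (0, 0, 0, 7)
[4] R3 /= 7  ⇒  (0, 0, 0, 1)
     R0 -= 11·R3  ⇒  (1, 0, 0, 0)
     R1 -= 10·R3  ⇒  (0, 1, 0, 0)
     R2 -= 6·R3  ⇒  (0, 0, 1, 0)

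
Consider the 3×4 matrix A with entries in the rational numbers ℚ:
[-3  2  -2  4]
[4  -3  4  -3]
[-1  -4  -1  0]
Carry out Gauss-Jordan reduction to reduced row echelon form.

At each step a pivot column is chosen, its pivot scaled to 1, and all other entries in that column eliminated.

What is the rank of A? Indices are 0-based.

step 1: normalize row 0 (÷-3) = (1, -2/3, 2/3, -4/3)
  row 1: subtract 4×row0 = (0, -1/3, 4/3, 7/3)
  row 2: subtract -1×row0 = (0, -14/3, -1/3, -4/3)
step 2: normalize row 1 (÷-1/3) = (0, 1, -4, -7)
  row 0: subtract -2/3×row1 = (1, 0, -2, -6)
  row 2: subtract -14/3×row1 = (0, 0, -19, -34)
step 3: normalize row 2 (÷-19) = (0, 0, 1, 34/19)
  row 0: subtract -2×row2 = (1, 0, 0, -46/19)
  row 1: subtract -4×row2 = (0, 1, 0, 3/19)

rank = 3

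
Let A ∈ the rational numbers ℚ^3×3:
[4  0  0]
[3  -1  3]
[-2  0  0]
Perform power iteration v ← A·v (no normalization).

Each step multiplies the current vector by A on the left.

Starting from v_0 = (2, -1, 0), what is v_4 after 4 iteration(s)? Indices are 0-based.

v_4 = (512, 149, -256)

v_0 = (2, -1, 0).
v_1 = A·v_0 = (8, 7, -4).
v_2 = A·v_1 = (32, 5, -16).
v_3 = A·v_2 = (128, 43, -64).
v_4 = A·v_3 = (512, 149, -256).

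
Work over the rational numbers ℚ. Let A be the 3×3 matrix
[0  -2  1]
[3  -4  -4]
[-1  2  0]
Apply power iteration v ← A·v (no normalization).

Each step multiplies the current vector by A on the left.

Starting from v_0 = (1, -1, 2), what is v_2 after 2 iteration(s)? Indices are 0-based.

v_0 = (1, -1, 2).
v_1 = A·v_0 = (4, -1, -3).
v_2 = A·v_1 = (-1, 28, -6).

v_2 = (-1, 28, -6)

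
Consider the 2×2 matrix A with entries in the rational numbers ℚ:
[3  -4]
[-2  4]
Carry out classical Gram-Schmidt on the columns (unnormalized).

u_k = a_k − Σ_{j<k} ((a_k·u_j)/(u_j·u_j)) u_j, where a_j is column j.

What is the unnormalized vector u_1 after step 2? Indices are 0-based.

Step 1: u_0 = a_0 = (3, -2).
Step 2: u_1 = a_1 − (-20/13)·u_0 = (8/13, 12/13).

u_1 = (8/13, 12/13)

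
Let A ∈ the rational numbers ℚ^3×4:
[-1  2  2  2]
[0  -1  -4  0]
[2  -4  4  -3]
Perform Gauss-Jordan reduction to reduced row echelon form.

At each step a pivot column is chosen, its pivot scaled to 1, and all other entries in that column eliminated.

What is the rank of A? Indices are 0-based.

rank = 3

step 1: normalize row 0 (÷-1) = (1, -2, -2, -2)
  row 2: subtract 2×row0 = (0, 0, 8, 1)
step 2: normalize row 1 (÷-1) = (0, 1, 4, 0)
  row 0: subtract -2×row1 = (1, 0, 6, -2)
step 3: normalize row 2 (÷8) = (0, 0, 1, 1/8)
  row 0: subtract 6×row2 = (1, 0, 0, -11/4)
  row 1: subtract 4×row2 = (0, 1, 0, -1/2)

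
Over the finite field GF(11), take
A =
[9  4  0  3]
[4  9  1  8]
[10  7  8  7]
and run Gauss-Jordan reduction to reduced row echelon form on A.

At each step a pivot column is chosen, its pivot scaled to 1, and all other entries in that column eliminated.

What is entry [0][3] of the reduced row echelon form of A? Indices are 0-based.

M[0][3] = 0

step 1: normalize row 0 (÷9) = (1, 9, 0, 4)
  row 1: subtract 4×row0 = (0, 6, 1, 3)
  row 2: subtract 10×row0 = (0, 5, 8, 0)
step 2: normalize row 1 (÷6) = (0, 1, 2, 6)
  row 0: subtract 9×row1 = (1, 0, 4, 5)
  row 2: subtract 5×row1 = (0, 0, 9, 3)
step 3: normalize row 2 (÷9) = (0, 0, 1, 4)
  row 0: subtract 4×row2 = (1, 0, 0, 0)
  row 1: subtract 2×row2 = (0, 1, 0, 9)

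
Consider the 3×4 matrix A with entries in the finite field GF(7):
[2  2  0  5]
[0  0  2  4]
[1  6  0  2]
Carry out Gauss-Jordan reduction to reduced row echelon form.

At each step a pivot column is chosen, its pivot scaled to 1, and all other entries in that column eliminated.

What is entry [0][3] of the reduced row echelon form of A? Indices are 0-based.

M[0][3] = 4

[1] R0 /= 2  ⇒  (1, 1, 0, 6)
     R2 -= 1·R0  ⇒  (0, 5, 0, 3)
[2] R1 <-> R2
[2] R1 /= 5  ⇒  (0, 1, 0, 2)
     R0 -= 1·R1  ⇒  (1, 0, 0, 4)
[3] R2 /= 2  ⇒  (0, 0, 1, 2)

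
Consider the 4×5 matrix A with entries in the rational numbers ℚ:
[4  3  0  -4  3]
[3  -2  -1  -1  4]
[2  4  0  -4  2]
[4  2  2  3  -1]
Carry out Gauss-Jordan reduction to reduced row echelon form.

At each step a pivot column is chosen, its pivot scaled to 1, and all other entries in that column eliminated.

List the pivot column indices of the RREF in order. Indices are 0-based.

[1] R0 /= 4  ⇒  (1, 3/4, 0, -1, 3/4)
     R1 -= 3·R0  ⇒  (0, -17/4, -1, 2, 7/4)
     R2 -= 2·R0  ⇒  (0, 5/2, 0, -2, 1/2)
     R3 -= 4·R0  ⇒  (0, -1, 2, 7, -4)
[2] R1 /= -17/4  ⇒  (0, 1, 4/17, -8/17, -7/17)
     R0 -= 3/4·R1  ⇒  (1, 0, -3/17, -11/17, 18/17)
     R2 -= 5/2·R1  ⇒  (0, 0, -10/17, -14/17, 26/17)
     R3 -= -1·R1  ⇒  (0, 0, 38/17, 111/17, -75/17)
[3] R2 /= -10/17  ⇒  (0, 0, 1, 7/5, -13/5)
     R0 -= -3/17·R2  ⇒  (1, 0, 0, -2/5, 3/5)
     R1 -= 4/17·R2  ⇒  (0, 1, 0, -4/5, 1/5)
     R3 -= 38/17·R2  ⇒  (0, 0, 0, 17/5, 7/5)
[4] R3 /= 17/5  ⇒  (0, 0, 0, 1, 7/17)
     R0 -= -2/5·R3  ⇒  (1, 0, 0, 0, 13/17)
     R1 -= -4/5·R3  ⇒  (0, 1, 0, 0, 9/17)
     R2 -= 7/5·R3  ⇒  (0, 0, 1, 0, -54/17)

pivot columns: 0, 1, 2, 3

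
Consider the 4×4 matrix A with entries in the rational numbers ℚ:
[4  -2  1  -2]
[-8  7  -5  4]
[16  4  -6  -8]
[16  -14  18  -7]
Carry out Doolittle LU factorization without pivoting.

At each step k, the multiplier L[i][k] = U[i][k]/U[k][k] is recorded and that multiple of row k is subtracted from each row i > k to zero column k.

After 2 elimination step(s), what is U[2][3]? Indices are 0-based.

U[2][3] = 0

Step 1: pivot at (0,0) is 4.
  row1 ← row1 − (-2)·row0  ⇒  L[1][0]=-2, U row1=(0, 3, -3, 0)
  row2 ← row2 − (4)·row0  ⇒  L[2][0]=4, U row2=(0, 12, -10, 0)
  row3 ← row3 − (4)·row0  ⇒  L[3][0]=4, U row3=(0, -6, 14, 1)
Step 2: pivot at (1,1) is 3.
  row2 ← row2 − (4)·row1  ⇒  L[2][1]=4, U row2=(0, 0, 2, 0)
  row3 ← row3 − (-2)·row1  ⇒  L[3][1]=-2, U row3=(0, 0, 8, 1)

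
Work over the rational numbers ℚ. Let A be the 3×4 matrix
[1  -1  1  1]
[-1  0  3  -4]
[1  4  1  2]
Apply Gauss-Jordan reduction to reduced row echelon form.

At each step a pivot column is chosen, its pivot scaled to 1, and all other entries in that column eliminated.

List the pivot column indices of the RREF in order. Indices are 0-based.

pivot columns: 0, 1, 2

step 1: normalize row 0 (÷1) = (1, -1, 1, 1)
  row 1: subtract -1×row0 = (0, -1, 4, -3)
  row 2: subtract 1×row0 = (0, 5, 0, 1)
step 2: normalize row 1 (÷-1) = (0, 1, -4, 3)
  row 0: subtract -1×row1 = (1, 0, -3, 4)
  row 2: subtract 5×row1 = (0, 0, 20, -14)
step 3: normalize row 2 (÷20) = (0, 0, 1, -7/10)
  row 0: subtract -3×row2 = (1, 0, 0, 19/10)
  row 1: subtract -4×row2 = (0, 1, 0, 1/5)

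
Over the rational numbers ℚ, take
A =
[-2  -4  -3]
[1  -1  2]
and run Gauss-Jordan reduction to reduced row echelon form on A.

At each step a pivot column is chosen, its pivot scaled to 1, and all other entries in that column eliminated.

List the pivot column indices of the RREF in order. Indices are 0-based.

pivot columns: 0, 1

pivot(0,0)=-2: scale R0 → (1, 2, 3/2)
  clear (1,0): R1 −= (1)R0 → (0, -3, 1/2)
pivot(1,1)=-3: scale R1 → (0, 1, -1/6)
  clear (0,1): R0 −= (2)R1 → (1, 0, 11/6)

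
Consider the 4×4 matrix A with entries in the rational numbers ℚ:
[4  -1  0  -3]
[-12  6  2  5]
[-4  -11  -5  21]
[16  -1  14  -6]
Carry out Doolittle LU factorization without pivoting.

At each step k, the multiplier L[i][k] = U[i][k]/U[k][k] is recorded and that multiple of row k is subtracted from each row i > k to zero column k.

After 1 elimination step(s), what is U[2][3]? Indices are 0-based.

Step 1: pivot at (0,0) is 4.
  row1 ← row1 − (-3)·row0  ⇒  L[1][0]=-3, U row1=(0, 3, 2, -4)
  row2 ← row2 − (-1)·row0  ⇒  L[2][0]=-1, U row2=(0, -12, -5, 18)
  row3 ← row3 − (4)·row0  ⇒  L[3][0]=4, U row3=(0, 3, 14, 6)

U[2][3] = 18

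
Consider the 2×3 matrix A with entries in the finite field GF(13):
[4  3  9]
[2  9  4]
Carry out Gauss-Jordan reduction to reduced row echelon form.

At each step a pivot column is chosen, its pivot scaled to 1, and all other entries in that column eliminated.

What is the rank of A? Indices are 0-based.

pivot(0,0)=4: scale R0 → (1, 4, 12)
  clear (1,0): R1 −= (2)R0 → (0, 1, 6)
pivot(1,1)=1: scale R1 → (0, 1, 6)
  clear (0,1): R0 −= (4)R1 → (1, 0, 1)

rank = 2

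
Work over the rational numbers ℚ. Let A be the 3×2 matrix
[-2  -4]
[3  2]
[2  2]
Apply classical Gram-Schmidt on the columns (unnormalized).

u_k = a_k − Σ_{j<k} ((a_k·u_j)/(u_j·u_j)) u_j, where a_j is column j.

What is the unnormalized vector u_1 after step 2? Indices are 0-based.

u_1 = (-32/17, -20/17, -2/17)

Step 1: u_0 = a_0 = (-2, 3, 2).
Step 2: u_1 = a_1 − (18/17)·u_0 = (-32/17, -20/17, -2/17).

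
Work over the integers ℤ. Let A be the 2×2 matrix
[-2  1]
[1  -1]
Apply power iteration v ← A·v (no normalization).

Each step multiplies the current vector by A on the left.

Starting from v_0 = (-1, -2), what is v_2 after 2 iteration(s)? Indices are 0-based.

v_2 = (1, -1)

v_0 = (-1, -2).
v_1 = A·v_0 = (0, 1).
v_2 = A·v_1 = (1, -1).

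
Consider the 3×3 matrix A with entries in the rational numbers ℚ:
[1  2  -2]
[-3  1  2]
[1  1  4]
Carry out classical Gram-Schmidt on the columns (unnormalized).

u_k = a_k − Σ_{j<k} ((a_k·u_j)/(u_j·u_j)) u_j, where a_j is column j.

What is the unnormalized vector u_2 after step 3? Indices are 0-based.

u_2 = (-76/33, 19/33, 133/33)

Step 1: u_0 = a_0 = (1, -3, 1).
Step 2: u_1 = a_1 − (0)·u_0 = (2, 1, 1).
Step 3: u_2 = a_2 − (-4/11)·u_0 − (1/3)·u_1 = (-76/33, 19/33, 133/33).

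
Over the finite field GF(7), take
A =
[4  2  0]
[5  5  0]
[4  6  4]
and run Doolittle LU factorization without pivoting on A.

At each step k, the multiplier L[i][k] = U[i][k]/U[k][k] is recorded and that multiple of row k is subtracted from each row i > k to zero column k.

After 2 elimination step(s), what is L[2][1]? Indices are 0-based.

L[2][1] = 3

Step 1: pivot at (0,0) is 4.
  row1 ← row1 − (3)·row0  ⇒  L[1][0]=3, U row1=(0, 6, 0)
  row2 ← row2 − (1)·row0  ⇒  L[2][0]=1, U row2=(0, 4, 4)
Step 2: pivot at (1,1) is 6.
  row2 ← row2 − (3)·row1  ⇒  L[2][1]=3, U row2=(0, 0, 4)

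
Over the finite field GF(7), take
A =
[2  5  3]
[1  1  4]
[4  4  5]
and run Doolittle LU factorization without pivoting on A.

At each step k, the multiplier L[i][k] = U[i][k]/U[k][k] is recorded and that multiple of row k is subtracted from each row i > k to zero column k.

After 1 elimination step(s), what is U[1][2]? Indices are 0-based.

U[1][2] = 6

[col 0] pivot 2
  R1 -= 4*R0 → (0, 2, 6)  (L[1][0] := 4)
  R2 -= 2*R0 → (0, 1, 6)  (L[2][0] := 2)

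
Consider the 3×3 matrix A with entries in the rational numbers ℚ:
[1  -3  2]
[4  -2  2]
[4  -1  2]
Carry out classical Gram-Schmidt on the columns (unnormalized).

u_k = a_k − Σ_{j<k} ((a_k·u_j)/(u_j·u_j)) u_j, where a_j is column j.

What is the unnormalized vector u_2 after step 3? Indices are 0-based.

u_2 = (8/79, -22/79, 20/79)

Step 1: u_0 = a_0 = (1, 4, 4).
Step 2: u_1 = a_1 − (-5/11)·u_0 = (-28/11, -2/11, 9/11).
Step 3: u_2 = a_2 − (6/11)·u_0 − (-42/79)·u_1 = (8/79, -22/79, 20/79).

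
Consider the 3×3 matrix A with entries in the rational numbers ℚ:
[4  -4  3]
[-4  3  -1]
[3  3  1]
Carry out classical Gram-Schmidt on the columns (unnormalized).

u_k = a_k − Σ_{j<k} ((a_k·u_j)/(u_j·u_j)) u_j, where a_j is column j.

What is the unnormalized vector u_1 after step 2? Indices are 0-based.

u_1 = (-88/41, 47/41, 180/41)

Step 1: u_0 = a_0 = (4, -4, 3).
Step 2: u_1 = a_1 − (-19/41)·u_0 = (-88/41, 47/41, 180/41).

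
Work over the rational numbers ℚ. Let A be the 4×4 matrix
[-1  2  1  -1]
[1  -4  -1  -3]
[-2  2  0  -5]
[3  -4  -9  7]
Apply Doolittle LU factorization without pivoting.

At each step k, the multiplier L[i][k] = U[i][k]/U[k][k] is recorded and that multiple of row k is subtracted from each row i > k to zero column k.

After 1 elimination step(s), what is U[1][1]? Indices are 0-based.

U[1][1] = -2

[col 0] pivot -1
  R1 -= -1*R0 → (0, -2, 0, -4)  (L[1][0] := -1)
  R2 -= 2*R0 → (0, -2, -2, -3)  (L[2][0] := 2)
  R3 -= -3*R0 → (0, 2, -6, 4)  (L[3][0] := -3)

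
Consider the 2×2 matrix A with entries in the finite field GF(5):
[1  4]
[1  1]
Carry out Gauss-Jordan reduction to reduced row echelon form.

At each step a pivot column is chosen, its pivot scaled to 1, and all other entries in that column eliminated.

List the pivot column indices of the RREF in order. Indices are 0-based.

pivot columns: 0, 1

pivot(0,0)=1: scale R0 → (1, 4)
  clear (1,0): R1 −= (1)R0 → (0, 2)
pivot(1,1)=2: scale R1 → (0, 1)
  clear (0,1): R0 −= (4)R1 → (1, 0)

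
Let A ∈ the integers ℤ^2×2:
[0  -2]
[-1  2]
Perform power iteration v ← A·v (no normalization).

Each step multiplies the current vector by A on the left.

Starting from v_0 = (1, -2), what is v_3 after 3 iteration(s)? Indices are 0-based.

v_0 = (1, -2).
v_1 = A·v_0 = (4, -5).
v_2 = A·v_1 = (10, -14).
v_3 = A·v_2 = (28, -38).

v_3 = (28, -38)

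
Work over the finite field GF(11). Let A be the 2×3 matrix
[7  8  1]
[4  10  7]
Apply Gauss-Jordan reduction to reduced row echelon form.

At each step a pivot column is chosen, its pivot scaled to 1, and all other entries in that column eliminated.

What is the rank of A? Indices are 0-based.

rank = 2

step 1: normalize row 0 (÷7) = (1, 9, 8)
  row 1: subtract 4×row0 = (0, 7, 8)
step 2: normalize row 1 (÷7) = (0, 1, 9)
  row 0: subtract 9×row1 = (1, 0, 4)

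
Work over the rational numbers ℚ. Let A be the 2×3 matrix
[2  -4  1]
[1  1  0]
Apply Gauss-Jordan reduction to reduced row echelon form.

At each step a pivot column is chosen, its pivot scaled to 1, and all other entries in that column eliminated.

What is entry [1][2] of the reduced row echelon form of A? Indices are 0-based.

M[1][2] = -1/6

step 1: normalize row 0 (÷2) = (1, -2, 1/2)
  row 1: subtract 1×row0 = (0, 3, -1/2)
step 2: normalize row 1 (÷3) = (0, 1, -1/6)
  row 0: subtract -2×row1 = (1, 0, 1/6)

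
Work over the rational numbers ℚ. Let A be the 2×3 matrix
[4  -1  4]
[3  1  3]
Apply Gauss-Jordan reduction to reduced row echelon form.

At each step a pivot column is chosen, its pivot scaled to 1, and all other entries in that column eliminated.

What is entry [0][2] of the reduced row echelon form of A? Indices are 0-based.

step 1: normalize row 0 (÷4) = (1, -1/4, 1)
  row 1: subtract 3×row0 = (0, 7/4, 0)
step 2: normalize row 1 (÷7/4) = (0, 1, 0)
  row 0: subtract -1/4×row1 = (1, 0, 1)

M[0][2] = 1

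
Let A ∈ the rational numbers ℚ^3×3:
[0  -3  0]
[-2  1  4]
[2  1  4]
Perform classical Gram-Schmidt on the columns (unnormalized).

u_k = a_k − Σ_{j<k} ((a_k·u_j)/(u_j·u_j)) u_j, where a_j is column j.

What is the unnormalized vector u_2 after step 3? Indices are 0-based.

Step 1: u_0 = a_0 = (0, -2, 2).
Step 2: u_1 = a_1 − (0)·u_0 = (-3, 1, 1).
Step 3: u_2 = a_2 − (0)·u_0 − (8/11)·u_1 = (24/11, 36/11, 36/11).

u_2 = (24/11, 36/11, 36/11)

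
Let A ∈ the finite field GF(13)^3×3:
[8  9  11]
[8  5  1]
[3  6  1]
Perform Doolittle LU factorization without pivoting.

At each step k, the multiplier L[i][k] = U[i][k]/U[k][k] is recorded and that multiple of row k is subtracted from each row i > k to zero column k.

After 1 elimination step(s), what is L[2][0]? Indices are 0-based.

k=0: U[0][0]=8
  eliminate (1,0): mult=1, new row 1: (0, 9, 3); set L[1][0]=1
  eliminate (2,0): mult=2, new row 2: (0, 1, 5); set L[2][0]=2

L[2][0] = 2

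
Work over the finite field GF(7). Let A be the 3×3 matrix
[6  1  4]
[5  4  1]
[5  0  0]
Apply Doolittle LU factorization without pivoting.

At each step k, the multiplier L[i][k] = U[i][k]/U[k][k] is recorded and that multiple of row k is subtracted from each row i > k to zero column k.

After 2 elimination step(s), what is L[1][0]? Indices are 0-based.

L[1][0] = 2

[col 0] pivot 6
  R1 -= 2*R0 → (0, 2, 0)  (L[1][0] := 2)
  R2 -= 2*R0 → (0, 5, 6)  (L[2][0] := 2)
[col 1] pivot 2
  R2 -= 6*R1 → (0, 0, 6)  (L[2][1] := 6)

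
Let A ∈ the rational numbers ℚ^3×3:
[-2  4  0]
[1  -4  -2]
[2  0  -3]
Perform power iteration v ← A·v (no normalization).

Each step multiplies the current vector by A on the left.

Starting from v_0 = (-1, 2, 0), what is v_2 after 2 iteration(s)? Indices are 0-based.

v_0 = (-1, 2, 0).
v_1 = A·v_0 = (10, -9, -2).
v_2 = A·v_1 = (-56, 50, 26).

v_2 = (-56, 50, 26)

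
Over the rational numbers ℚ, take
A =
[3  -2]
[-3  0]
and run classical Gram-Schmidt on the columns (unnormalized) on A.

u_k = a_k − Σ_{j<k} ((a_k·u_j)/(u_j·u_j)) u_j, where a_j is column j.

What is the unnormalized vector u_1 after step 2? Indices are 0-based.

u_1 = (-1, -1)

Step 1: u_0 = a_0 = (3, -3).
Step 2: u_1 = a_1 − (-1/3)·u_0 = (-1, -1).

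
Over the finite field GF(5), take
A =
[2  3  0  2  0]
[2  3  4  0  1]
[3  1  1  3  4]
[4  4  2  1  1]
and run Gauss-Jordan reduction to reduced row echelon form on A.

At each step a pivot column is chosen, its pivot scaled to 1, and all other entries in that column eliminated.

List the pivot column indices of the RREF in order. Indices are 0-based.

pivot columns: 0, 1, 2, 3

[1] R0 /= 2  ⇒  (1, 4, 0, 1, 0)
     R1 -= 2·R0  ⇒  (0, 0, 4, 3, 1)
     R2 -= 3·R0  ⇒  (0, 4, 1, 0, 4)
     R3 -= 4·R0  ⇒  (0, 3, 2, 2, 1)
[2] R1 <-> R2
[2] R1 /= 4  ⇒  (0, 1, 4, 0, 1)
     R0 -= 4·R1  ⇒  (1, 0, 4, 1, 1)
     R3 -= 3·R1  ⇒  (0, 0, 0, 2, 3)
[3] R2 /= 4  ⇒  (0, 0, 1, 2, 4)
     R0 -= 4·R2  ⇒  (1, 0, 0, 3, 0)
     R1 -= 4·R2  ⇒  (0, 1, 0, 2, 0)
[4] R3 /= 2  ⇒  (0, 0, 0, 1, 4)
     R0 -= 3·R3  ⇒  (1, 0, 0, 0, 3)
     R1 -= 2·R3  ⇒  (0, 1, 0, 0, 2)
     R2 -= 2·R3  ⇒  (0, 0, 1, 0, 1)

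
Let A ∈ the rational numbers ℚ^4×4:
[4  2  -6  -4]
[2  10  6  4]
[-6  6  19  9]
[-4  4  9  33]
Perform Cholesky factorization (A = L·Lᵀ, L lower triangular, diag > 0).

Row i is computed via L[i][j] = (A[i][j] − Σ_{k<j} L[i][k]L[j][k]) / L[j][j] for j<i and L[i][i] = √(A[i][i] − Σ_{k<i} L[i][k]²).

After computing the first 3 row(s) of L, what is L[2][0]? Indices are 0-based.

Step 1: L[0][0] = √(4) = 2.
  L[1][0] = (2) / L[0][0] = 1.
Step 2: L[1][1] = √(9) = 3.
  L[2][0] = (-6) / L[0][0] = -3.
  L[2][1] = (9) / L[1][1] = 3.
Step 3: L[2][2] = √(1) = 1.

L[2][0] = -3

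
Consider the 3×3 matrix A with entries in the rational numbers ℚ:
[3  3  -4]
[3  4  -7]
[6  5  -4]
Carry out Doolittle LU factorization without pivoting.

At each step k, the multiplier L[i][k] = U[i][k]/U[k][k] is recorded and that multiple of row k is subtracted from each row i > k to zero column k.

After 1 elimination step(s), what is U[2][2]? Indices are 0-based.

U[2][2] = 4

[col 0] pivot 3
  R1 -= 1*R0 → (0, 1, -3)  (L[1][0] := 1)
  R2 -= 2*R0 → (0, -1, 4)  (L[2][0] := 2)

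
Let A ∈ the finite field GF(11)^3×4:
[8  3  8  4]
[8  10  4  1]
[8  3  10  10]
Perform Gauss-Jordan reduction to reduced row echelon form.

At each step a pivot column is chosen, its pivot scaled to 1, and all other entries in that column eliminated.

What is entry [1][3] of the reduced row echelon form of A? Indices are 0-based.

[1] R0 /= 8  ⇒  (1, 10, 1, 6)
     R1 -= 8·R0  ⇒  (0, 7, 7, 8)
     R2 -= 8·R0  ⇒  (0, 0, 2, 6)
[2] R1 /= 7  ⇒  (0, 1, 1, 9)
     R0 -= 10·R1  ⇒  (1, 0, 2, 4)
[3] R2 /= 2  ⇒  (0, 0, 1, 3)
     R0 -= 2·R2  ⇒  (1, 0, 0, 9)
     R1 -= 1·R2  ⇒  (0, 1, 0, 6)

M[1][3] = 6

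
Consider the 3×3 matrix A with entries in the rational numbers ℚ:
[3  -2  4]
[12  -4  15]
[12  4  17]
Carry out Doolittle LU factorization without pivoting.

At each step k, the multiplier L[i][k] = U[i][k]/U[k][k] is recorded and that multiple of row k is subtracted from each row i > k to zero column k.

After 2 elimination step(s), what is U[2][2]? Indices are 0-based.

U[2][2] = 4

Step 1: pivot at (0,0) is 3.
  row1 ← row1 − (4)·row0  ⇒  L[1][0]=4, U row1=(0, 4, -1)
  row2 ← row2 − (4)·row0  ⇒  L[2][0]=4, U row2=(0, 12, 1)
Step 2: pivot at (1,1) is 4.
  row2 ← row2 − (3)·row1  ⇒  L[2][1]=3, U row2=(0, 0, 4)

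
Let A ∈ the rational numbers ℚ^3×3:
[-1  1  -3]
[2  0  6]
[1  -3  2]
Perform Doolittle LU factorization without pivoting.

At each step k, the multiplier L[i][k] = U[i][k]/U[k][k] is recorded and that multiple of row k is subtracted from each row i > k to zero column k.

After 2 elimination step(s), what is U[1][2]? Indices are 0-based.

U[1][2] = 0

Step 1: pivot at (0,0) is -1.
  row1 ← row1 − (-2)·row0  ⇒  L[1][0]=-2, U row1=(0, 2, 0)
  row2 ← row2 − (-1)·row0  ⇒  L[2][0]=-1, U row2=(0, -2, -1)
Step 2: pivot at (1,1) is 2.
  row2 ← row2 − (-1)·row1  ⇒  L[2][1]=-1, U row2=(0, 0, -1)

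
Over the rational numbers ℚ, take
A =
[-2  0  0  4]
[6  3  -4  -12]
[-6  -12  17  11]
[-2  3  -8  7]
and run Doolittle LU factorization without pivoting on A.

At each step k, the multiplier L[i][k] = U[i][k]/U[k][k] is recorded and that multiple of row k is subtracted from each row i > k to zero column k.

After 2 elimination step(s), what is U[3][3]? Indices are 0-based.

U[3][3] = 3

[col 0] pivot -2
  R1 -= -3*R0 → (0, 3, -4, 0)  (L[1][0] := -3)
  R2 -= 3*R0 → (0, -12, 17, -1)  (L[2][0] := 3)
  R3 -= 1*R0 → (0, 3, -8, 3)  (L[3][0] := 1)
[col 1] pivot 3
  R2 -= -4*R1 → (0, 0, 1, -1)  (L[2][1] := -4)
  R3 -= 1*R1 → (0, 0, -4, 3)  (L[3][1] := 1)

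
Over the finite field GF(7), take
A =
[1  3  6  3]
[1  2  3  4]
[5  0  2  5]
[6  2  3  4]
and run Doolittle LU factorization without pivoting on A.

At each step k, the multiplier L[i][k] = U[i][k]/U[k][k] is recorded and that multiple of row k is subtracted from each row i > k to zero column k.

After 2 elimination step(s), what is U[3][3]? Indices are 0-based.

U[3][3] = 5

[col 0] pivot 1
  R1 -= 1*R0 → (0, 6, 4, 1)  (L[1][0] := 1)
  R2 -= 5*R0 → (0, 6, 0, 4)  (L[2][0] := 5)
  R3 -= 6*R0 → (0, 5, 2, 0)  (L[3][0] := 6)
[col 1] pivot 6
  R2 -= 1*R1 → (0, 0, 3, 3)  (L[2][1] := 1)
  R3 -= 2*R1 → (0, 0, 1, 5)  (L[3][1] := 2)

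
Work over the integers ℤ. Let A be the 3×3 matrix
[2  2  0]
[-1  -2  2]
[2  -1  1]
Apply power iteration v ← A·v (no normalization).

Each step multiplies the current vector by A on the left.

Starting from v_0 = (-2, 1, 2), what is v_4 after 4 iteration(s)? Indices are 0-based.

v_0 = (-2, 1, 2).
v_1 = A·v_0 = (-2, 4, -3).
v_2 = A·v_1 = (4, -12, -11).
v_3 = A·v_2 = (-16, -2, 9).
v_4 = A·v_3 = (-36, 38, -21).

v_4 = (-36, 38, -21)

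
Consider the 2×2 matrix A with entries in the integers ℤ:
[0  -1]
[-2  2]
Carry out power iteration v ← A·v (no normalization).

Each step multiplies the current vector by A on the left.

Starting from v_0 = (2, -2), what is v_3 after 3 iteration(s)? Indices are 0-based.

v_0 = (2, -2).
v_1 = A·v_0 = (2, -8).
v_2 = A·v_1 = (8, -20).
v_3 = A·v_2 = (20, -56).

v_3 = (20, -56)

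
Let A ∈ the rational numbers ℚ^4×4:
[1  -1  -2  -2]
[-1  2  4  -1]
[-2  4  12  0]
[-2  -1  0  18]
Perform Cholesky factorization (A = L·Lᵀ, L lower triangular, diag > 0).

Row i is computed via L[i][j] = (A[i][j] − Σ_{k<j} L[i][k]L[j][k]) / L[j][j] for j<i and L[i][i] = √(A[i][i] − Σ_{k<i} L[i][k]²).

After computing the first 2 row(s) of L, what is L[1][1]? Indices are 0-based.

Step 1: L[0][0] = √(1) = 1.
  L[1][0] = (-1) / L[0][0] = -1.
Step 2: L[1][1] = √(1) = 1.

L[1][1] = 1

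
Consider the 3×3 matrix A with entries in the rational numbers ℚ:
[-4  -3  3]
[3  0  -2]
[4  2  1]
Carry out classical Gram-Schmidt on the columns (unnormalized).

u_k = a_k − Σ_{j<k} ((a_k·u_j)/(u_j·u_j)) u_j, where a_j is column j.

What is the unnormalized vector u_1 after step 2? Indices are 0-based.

u_1 = (-43/41, -60/41, 2/41)

Step 1: u_0 = a_0 = (-4, 3, 4).
Step 2: u_1 = a_1 − (20/41)·u_0 = (-43/41, -60/41, 2/41).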